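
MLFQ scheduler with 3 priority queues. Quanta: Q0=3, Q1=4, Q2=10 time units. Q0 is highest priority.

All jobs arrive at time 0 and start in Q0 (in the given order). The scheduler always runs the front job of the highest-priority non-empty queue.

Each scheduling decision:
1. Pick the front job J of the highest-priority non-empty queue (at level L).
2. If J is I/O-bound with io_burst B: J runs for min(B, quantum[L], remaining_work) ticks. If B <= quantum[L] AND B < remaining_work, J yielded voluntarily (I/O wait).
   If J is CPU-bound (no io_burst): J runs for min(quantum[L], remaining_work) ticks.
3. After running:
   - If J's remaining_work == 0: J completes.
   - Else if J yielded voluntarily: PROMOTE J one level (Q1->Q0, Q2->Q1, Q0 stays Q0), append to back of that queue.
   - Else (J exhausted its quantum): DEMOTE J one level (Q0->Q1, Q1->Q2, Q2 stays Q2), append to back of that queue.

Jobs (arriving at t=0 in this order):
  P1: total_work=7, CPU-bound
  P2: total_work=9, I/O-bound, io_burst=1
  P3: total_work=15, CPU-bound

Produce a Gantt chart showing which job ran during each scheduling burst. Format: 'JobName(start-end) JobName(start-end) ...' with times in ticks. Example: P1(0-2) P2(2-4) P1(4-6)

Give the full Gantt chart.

Answer: P1(0-3) P2(3-4) P3(4-7) P2(7-8) P2(8-9) P2(9-10) P2(10-11) P2(11-12) P2(12-13) P2(13-14) P2(14-15) P1(15-19) P3(19-23) P3(23-31)

Derivation:
t=0-3: P1@Q0 runs 3, rem=4, quantum used, demote→Q1. Q0=[P2,P3] Q1=[P1] Q2=[]
t=3-4: P2@Q0 runs 1, rem=8, I/O yield, promote→Q0. Q0=[P3,P2] Q1=[P1] Q2=[]
t=4-7: P3@Q0 runs 3, rem=12, quantum used, demote→Q1. Q0=[P2] Q1=[P1,P3] Q2=[]
t=7-8: P2@Q0 runs 1, rem=7, I/O yield, promote→Q0. Q0=[P2] Q1=[P1,P3] Q2=[]
t=8-9: P2@Q0 runs 1, rem=6, I/O yield, promote→Q0. Q0=[P2] Q1=[P1,P3] Q2=[]
t=9-10: P2@Q0 runs 1, rem=5, I/O yield, promote→Q0. Q0=[P2] Q1=[P1,P3] Q2=[]
t=10-11: P2@Q0 runs 1, rem=4, I/O yield, promote→Q0. Q0=[P2] Q1=[P1,P3] Q2=[]
t=11-12: P2@Q0 runs 1, rem=3, I/O yield, promote→Q0. Q0=[P2] Q1=[P1,P3] Q2=[]
t=12-13: P2@Q0 runs 1, rem=2, I/O yield, promote→Q0. Q0=[P2] Q1=[P1,P3] Q2=[]
t=13-14: P2@Q0 runs 1, rem=1, I/O yield, promote→Q0. Q0=[P2] Q1=[P1,P3] Q2=[]
t=14-15: P2@Q0 runs 1, rem=0, completes. Q0=[] Q1=[P1,P3] Q2=[]
t=15-19: P1@Q1 runs 4, rem=0, completes. Q0=[] Q1=[P3] Q2=[]
t=19-23: P3@Q1 runs 4, rem=8, quantum used, demote→Q2. Q0=[] Q1=[] Q2=[P3]
t=23-31: P3@Q2 runs 8, rem=0, completes. Q0=[] Q1=[] Q2=[]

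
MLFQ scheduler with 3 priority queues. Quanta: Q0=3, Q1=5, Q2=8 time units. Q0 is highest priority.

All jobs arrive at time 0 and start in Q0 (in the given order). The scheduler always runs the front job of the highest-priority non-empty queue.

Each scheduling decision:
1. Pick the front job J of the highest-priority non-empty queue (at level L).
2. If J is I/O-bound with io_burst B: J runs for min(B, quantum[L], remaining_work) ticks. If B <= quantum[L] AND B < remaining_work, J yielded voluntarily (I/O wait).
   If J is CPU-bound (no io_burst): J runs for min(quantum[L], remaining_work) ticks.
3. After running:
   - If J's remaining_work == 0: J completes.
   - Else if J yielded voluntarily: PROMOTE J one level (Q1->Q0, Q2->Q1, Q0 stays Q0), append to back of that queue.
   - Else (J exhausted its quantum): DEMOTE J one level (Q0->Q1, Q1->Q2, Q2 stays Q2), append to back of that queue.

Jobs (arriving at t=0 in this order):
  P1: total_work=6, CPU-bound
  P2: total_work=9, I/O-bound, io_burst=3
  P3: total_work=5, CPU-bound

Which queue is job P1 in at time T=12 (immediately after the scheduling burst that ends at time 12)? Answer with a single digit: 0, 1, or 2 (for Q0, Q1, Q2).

t=0-3: P1@Q0 runs 3, rem=3, quantum used, demote→Q1. Q0=[P2,P3] Q1=[P1] Q2=[]
t=3-6: P2@Q0 runs 3, rem=6, I/O yield, promote→Q0. Q0=[P3,P2] Q1=[P1] Q2=[]
t=6-9: P3@Q0 runs 3, rem=2, quantum used, demote→Q1. Q0=[P2] Q1=[P1,P3] Q2=[]
t=9-12: P2@Q0 runs 3, rem=3, I/O yield, promote→Q0. Q0=[P2] Q1=[P1,P3] Q2=[]
t=12-15: P2@Q0 runs 3, rem=0, completes. Q0=[] Q1=[P1,P3] Q2=[]
t=15-18: P1@Q1 runs 3, rem=0, completes. Q0=[] Q1=[P3] Q2=[]
t=18-20: P3@Q1 runs 2, rem=0, completes. Q0=[] Q1=[] Q2=[]

Answer: 1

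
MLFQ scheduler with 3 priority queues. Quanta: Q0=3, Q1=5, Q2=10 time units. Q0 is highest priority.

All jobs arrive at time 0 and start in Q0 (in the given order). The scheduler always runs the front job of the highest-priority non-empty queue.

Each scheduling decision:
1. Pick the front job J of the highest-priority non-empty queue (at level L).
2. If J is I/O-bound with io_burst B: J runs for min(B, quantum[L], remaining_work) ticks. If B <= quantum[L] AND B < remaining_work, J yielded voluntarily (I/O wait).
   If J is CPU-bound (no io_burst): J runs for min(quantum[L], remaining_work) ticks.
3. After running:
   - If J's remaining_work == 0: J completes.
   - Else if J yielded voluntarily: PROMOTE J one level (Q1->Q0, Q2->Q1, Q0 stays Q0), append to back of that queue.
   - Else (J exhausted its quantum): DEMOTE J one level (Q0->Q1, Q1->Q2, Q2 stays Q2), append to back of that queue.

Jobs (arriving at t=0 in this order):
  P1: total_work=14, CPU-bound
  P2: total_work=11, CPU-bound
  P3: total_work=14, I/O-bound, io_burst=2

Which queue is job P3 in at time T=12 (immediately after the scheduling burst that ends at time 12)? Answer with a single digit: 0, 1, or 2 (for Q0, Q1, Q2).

t=0-3: P1@Q0 runs 3, rem=11, quantum used, demote→Q1. Q0=[P2,P3] Q1=[P1] Q2=[]
t=3-6: P2@Q0 runs 3, rem=8, quantum used, demote→Q1. Q0=[P3] Q1=[P1,P2] Q2=[]
t=6-8: P3@Q0 runs 2, rem=12, I/O yield, promote→Q0. Q0=[P3] Q1=[P1,P2] Q2=[]
t=8-10: P3@Q0 runs 2, rem=10, I/O yield, promote→Q0. Q0=[P3] Q1=[P1,P2] Q2=[]
t=10-12: P3@Q0 runs 2, rem=8, I/O yield, promote→Q0. Q0=[P3] Q1=[P1,P2] Q2=[]
t=12-14: P3@Q0 runs 2, rem=6, I/O yield, promote→Q0. Q0=[P3] Q1=[P1,P2] Q2=[]
t=14-16: P3@Q0 runs 2, rem=4, I/O yield, promote→Q0. Q0=[P3] Q1=[P1,P2] Q2=[]
t=16-18: P3@Q0 runs 2, rem=2, I/O yield, promote→Q0. Q0=[P3] Q1=[P1,P2] Q2=[]
t=18-20: P3@Q0 runs 2, rem=0, completes. Q0=[] Q1=[P1,P2] Q2=[]
t=20-25: P1@Q1 runs 5, rem=6, quantum used, demote→Q2. Q0=[] Q1=[P2] Q2=[P1]
t=25-30: P2@Q1 runs 5, rem=3, quantum used, demote→Q2. Q0=[] Q1=[] Q2=[P1,P2]
t=30-36: P1@Q2 runs 6, rem=0, completes. Q0=[] Q1=[] Q2=[P2]
t=36-39: P2@Q2 runs 3, rem=0, completes. Q0=[] Q1=[] Q2=[]

Answer: 0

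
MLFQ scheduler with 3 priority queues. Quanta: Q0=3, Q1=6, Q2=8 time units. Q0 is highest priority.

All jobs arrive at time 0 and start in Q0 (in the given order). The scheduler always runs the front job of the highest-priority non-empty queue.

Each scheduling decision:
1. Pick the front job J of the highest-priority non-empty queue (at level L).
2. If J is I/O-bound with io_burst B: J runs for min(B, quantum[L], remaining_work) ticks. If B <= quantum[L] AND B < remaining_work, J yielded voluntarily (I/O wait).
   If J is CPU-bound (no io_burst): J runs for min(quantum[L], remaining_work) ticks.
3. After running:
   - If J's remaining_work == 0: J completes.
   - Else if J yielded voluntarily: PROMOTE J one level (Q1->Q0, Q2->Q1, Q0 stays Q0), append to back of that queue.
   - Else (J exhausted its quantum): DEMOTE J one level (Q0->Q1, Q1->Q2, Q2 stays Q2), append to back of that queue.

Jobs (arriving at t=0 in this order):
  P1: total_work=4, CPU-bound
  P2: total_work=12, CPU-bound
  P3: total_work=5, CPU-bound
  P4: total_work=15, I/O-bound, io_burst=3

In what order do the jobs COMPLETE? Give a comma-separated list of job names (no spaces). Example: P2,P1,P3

Answer: P4,P1,P3,P2

Derivation:
t=0-3: P1@Q0 runs 3, rem=1, quantum used, demote→Q1. Q0=[P2,P3,P4] Q1=[P1] Q2=[]
t=3-6: P2@Q0 runs 3, rem=9, quantum used, demote→Q1. Q0=[P3,P4] Q1=[P1,P2] Q2=[]
t=6-9: P3@Q0 runs 3, rem=2, quantum used, demote→Q1. Q0=[P4] Q1=[P1,P2,P3] Q2=[]
t=9-12: P4@Q0 runs 3, rem=12, I/O yield, promote→Q0. Q0=[P4] Q1=[P1,P2,P3] Q2=[]
t=12-15: P4@Q0 runs 3, rem=9, I/O yield, promote→Q0. Q0=[P4] Q1=[P1,P2,P3] Q2=[]
t=15-18: P4@Q0 runs 3, rem=6, I/O yield, promote→Q0. Q0=[P4] Q1=[P1,P2,P3] Q2=[]
t=18-21: P4@Q0 runs 3, rem=3, I/O yield, promote→Q0. Q0=[P4] Q1=[P1,P2,P3] Q2=[]
t=21-24: P4@Q0 runs 3, rem=0, completes. Q0=[] Q1=[P1,P2,P3] Q2=[]
t=24-25: P1@Q1 runs 1, rem=0, completes. Q0=[] Q1=[P2,P3] Q2=[]
t=25-31: P2@Q1 runs 6, rem=3, quantum used, demote→Q2. Q0=[] Q1=[P3] Q2=[P2]
t=31-33: P3@Q1 runs 2, rem=0, completes. Q0=[] Q1=[] Q2=[P2]
t=33-36: P2@Q2 runs 3, rem=0, completes. Q0=[] Q1=[] Q2=[]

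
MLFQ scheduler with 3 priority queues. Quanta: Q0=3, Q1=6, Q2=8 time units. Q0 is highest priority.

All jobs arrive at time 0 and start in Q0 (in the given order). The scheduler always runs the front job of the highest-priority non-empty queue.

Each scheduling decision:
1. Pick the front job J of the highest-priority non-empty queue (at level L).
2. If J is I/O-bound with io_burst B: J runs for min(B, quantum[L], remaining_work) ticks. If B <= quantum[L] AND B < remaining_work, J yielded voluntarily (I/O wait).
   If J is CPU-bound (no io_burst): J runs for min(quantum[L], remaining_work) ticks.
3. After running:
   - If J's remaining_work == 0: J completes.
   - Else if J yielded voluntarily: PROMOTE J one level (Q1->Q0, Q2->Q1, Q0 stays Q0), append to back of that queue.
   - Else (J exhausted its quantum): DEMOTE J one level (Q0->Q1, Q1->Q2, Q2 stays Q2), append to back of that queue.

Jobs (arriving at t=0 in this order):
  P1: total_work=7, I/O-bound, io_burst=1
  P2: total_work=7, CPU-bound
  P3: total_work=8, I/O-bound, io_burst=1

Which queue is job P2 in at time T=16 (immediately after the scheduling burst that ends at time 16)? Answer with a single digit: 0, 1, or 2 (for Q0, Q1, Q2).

Answer: 1

Derivation:
t=0-1: P1@Q0 runs 1, rem=6, I/O yield, promote→Q0. Q0=[P2,P3,P1] Q1=[] Q2=[]
t=1-4: P2@Q0 runs 3, rem=4, quantum used, demote→Q1. Q0=[P3,P1] Q1=[P2] Q2=[]
t=4-5: P3@Q0 runs 1, rem=7, I/O yield, promote→Q0. Q0=[P1,P3] Q1=[P2] Q2=[]
t=5-6: P1@Q0 runs 1, rem=5, I/O yield, promote→Q0. Q0=[P3,P1] Q1=[P2] Q2=[]
t=6-7: P3@Q0 runs 1, rem=6, I/O yield, promote→Q0. Q0=[P1,P3] Q1=[P2] Q2=[]
t=7-8: P1@Q0 runs 1, rem=4, I/O yield, promote→Q0. Q0=[P3,P1] Q1=[P2] Q2=[]
t=8-9: P3@Q0 runs 1, rem=5, I/O yield, promote→Q0. Q0=[P1,P3] Q1=[P2] Q2=[]
t=9-10: P1@Q0 runs 1, rem=3, I/O yield, promote→Q0. Q0=[P3,P1] Q1=[P2] Q2=[]
t=10-11: P3@Q0 runs 1, rem=4, I/O yield, promote→Q0. Q0=[P1,P3] Q1=[P2] Q2=[]
t=11-12: P1@Q0 runs 1, rem=2, I/O yield, promote→Q0. Q0=[P3,P1] Q1=[P2] Q2=[]
t=12-13: P3@Q0 runs 1, rem=3, I/O yield, promote→Q0. Q0=[P1,P3] Q1=[P2] Q2=[]
t=13-14: P1@Q0 runs 1, rem=1, I/O yield, promote→Q0. Q0=[P3,P1] Q1=[P2] Q2=[]
t=14-15: P3@Q0 runs 1, rem=2, I/O yield, promote→Q0. Q0=[P1,P3] Q1=[P2] Q2=[]
t=15-16: P1@Q0 runs 1, rem=0, completes. Q0=[P3] Q1=[P2] Q2=[]
t=16-17: P3@Q0 runs 1, rem=1, I/O yield, promote→Q0. Q0=[P3] Q1=[P2] Q2=[]
t=17-18: P3@Q0 runs 1, rem=0, completes. Q0=[] Q1=[P2] Q2=[]
t=18-22: P2@Q1 runs 4, rem=0, completes. Q0=[] Q1=[] Q2=[]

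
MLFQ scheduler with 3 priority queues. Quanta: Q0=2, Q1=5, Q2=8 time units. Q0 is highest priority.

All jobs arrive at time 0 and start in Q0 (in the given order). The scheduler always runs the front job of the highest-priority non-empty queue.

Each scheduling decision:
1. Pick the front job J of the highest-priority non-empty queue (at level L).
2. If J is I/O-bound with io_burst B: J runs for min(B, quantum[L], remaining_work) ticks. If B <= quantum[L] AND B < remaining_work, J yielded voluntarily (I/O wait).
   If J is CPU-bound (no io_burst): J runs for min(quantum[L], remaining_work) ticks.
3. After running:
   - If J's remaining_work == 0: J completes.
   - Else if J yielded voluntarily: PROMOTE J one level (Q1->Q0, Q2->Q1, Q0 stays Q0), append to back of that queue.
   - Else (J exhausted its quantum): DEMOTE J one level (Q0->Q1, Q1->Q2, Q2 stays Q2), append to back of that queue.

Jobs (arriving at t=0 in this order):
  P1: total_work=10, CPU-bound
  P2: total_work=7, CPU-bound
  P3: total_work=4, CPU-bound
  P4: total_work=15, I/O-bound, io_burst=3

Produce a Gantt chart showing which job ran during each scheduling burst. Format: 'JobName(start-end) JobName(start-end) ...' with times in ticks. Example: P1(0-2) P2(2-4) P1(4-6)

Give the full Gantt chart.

t=0-2: P1@Q0 runs 2, rem=8, quantum used, demote→Q1. Q0=[P2,P3,P4] Q1=[P1] Q2=[]
t=2-4: P2@Q0 runs 2, rem=5, quantum used, demote→Q1. Q0=[P3,P4] Q1=[P1,P2] Q2=[]
t=4-6: P3@Q0 runs 2, rem=2, quantum used, demote→Q1. Q0=[P4] Q1=[P1,P2,P3] Q2=[]
t=6-8: P4@Q0 runs 2, rem=13, quantum used, demote→Q1. Q0=[] Q1=[P1,P2,P3,P4] Q2=[]
t=8-13: P1@Q1 runs 5, rem=3, quantum used, demote→Q2. Q0=[] Q1=[P2,P3,P4] Q2=[P1]
t=13-18: P2@Q1 runs 5, rem=0, completes. Q0=[] Q1=[P3,P4] Q2=[P1]
t=18-20: P3@Q1 runs 2, rem=0, completes. Q0=[] Q1=[P4] Q2=[P1]
t=20-23: P4@Q1 runs 3, rem=10, I/O yield, promote→Q0. Q0=[P4] Q1=[] Q2=[P1]
t=23-25: P4@Q0 runs 2, rem=8, quantum used, demote→Q1. Q0=[] Q1=[P4] Q2=[P1]
t=25-28: P4@Q1 runs 3, rem=5, I/O yield, promote→Q0. Q0=[P4] Q1=[] Q2=[P1]
t=28-30: P4@Q0 runs 2, rem=3, quantum used, demote→Q1. Q0=[] Q1=[P4] Q2=[P1]
t=30-33: P4@Q1 runs 3, rem=0, completes. Q0=[] Q1=[] Q2=[P1]
t=33-36: P1@Q2 runs 3, rem=0, completes. Q0=[] Q1=[] Q2=[]

Answer: P1(0-2) P2(2-4) P3(4-6) P4(6-8) P1(8-13) P2(13-18) P3(18-20) P4(20-23) P4(23-25) P4(25-28) P4(28-30) P4(30-33) P1(33-36)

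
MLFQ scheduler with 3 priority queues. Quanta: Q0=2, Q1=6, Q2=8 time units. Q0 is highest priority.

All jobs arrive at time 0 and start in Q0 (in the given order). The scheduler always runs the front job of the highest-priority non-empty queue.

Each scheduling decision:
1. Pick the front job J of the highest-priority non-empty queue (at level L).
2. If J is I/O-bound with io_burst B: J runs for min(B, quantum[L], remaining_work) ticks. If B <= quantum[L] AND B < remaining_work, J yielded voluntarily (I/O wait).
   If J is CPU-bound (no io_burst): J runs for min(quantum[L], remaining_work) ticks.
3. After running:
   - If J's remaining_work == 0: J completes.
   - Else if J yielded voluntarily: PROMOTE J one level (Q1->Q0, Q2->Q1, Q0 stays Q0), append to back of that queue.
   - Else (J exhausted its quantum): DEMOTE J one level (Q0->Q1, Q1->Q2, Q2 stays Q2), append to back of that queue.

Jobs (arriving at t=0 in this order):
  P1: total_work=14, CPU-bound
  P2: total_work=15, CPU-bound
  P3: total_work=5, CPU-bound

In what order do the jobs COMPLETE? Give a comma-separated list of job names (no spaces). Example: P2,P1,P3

t=0-2: P1@Q0 runs 2, rem=12, quantum used, demote→Q1. Q0=[P2,P3] Q1=[P1] Q2=[]
t=2-4: P2@Q0 runs 2, rem=13, quantum used, demote→Q1. Q0=[P3] Q1=[P1,P2] Q2=[]
t=4-6: P3@Q0 runs 2, rem=3, quantum used, demote→Q1. Q0=[] Q1=[P1,P2,P3] Q2=[]
t=6-12: P1@Q1 runs 6, rem=6, quantum used, demote→Q2. Q0=[] Q1=[P2,P3] Q2=[P1]
t=12-18: P2@Q1 runs 6, rem=7, quantum used, demote→Q2. Q0=[] Q1=[P3] Q2=[P1,P2]
t=18-21: P3@Q1 runs 3, rem=0, completes. Q0=[] Q1=[] Q2=[P1,P2]
t=21-27: P1@Q2 runs 6, rem=0, completes. Q0=[] Q1=[] Q2=[P2]
t=27-34: P2@Q2 runs 7, rem=0, completes. Q0=[] Q1=[] Q2=[]

Answer: P3,P1,P2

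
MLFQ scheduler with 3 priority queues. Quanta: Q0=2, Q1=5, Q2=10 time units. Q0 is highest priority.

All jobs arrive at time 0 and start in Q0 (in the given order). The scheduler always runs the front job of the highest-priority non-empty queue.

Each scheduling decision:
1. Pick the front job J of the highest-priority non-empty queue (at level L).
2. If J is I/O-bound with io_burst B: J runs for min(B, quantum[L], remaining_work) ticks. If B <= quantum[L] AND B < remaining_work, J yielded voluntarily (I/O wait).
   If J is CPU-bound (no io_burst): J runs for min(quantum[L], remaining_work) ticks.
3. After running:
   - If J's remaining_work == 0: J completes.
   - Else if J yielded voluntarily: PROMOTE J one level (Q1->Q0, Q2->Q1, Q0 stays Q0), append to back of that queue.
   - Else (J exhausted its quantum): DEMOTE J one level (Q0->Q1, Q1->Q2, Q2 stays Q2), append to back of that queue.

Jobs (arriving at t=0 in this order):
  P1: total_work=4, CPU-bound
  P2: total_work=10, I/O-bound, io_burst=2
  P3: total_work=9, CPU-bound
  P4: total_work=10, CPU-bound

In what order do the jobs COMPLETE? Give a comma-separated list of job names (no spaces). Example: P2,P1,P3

Answer: P2,P1,P3,P4

Derivation:
t=0-2: P1@Q0 runs 2, rem=2, quantum used, demote→Q1. Q0=[P2,P3,P4] Q1=[P1] Q2=[]
t=2-4: P2@Q0 runs 2, rem=8, I/O yield, promote→Q0. Q0=[P3,P4,P2] Q1=[P1] Q2=[]
t=4-6: P3@Q0 runs 2, rem=7, quantum used, demote→Q1. Q0=[P4,P2] Q1=[P1,P3] Q2=[]
t=6-8: P4@Q0 runs 2, rem=8, quantum used, demote→Q1. Q0=[P2] Q1=[P1,P3,P4] Q2=[]
t=8-10: P2@Q0 runs 2, rem=6, I/O yield, promote→Q0. Q0=[P2] Q1=[P1,P3,P4] Q2=[]
t=10-12: P2@Q0 runs 2, rem=4, I/O yield, promote→Q0. Q0=[P2] Q1=[P1,P3,P4] Q2=[]
t=12-14: P2@Q0 runs 2, rem=2, I/O yield, promote→Q0. Q0=[P2] Q1=[P1,P3,P4] Q2=[]
t=14-16: P2@Q0 runs 2, rem=0, completes. Q0=[] Q1=[P1,P3,P4] Q2=[]
t=16-18: P1@Q1 runs 2, rem=0, completes. Q0=[] Q1=[P3,P4] Q2=[]
t=18-23: P3@Q1 runs 5, rem=2, quantum used, demote→Q2. Q0=[] Q1=[P4] Q2=[P3]
t=23-28: P4@Q1 runs 5, rem=3, quantum used, demote→Q2. Q0=[] Q1=[] Q2=[P3,P4]
t=28-30: P3@Q2 runs 2, rem=0, completes. Q0=[] Q1=[] Q2=[P4]
t=30-33: P4@Q2 runs 3, rem=0, completes. Q0=[] Q1=[] Q2=[]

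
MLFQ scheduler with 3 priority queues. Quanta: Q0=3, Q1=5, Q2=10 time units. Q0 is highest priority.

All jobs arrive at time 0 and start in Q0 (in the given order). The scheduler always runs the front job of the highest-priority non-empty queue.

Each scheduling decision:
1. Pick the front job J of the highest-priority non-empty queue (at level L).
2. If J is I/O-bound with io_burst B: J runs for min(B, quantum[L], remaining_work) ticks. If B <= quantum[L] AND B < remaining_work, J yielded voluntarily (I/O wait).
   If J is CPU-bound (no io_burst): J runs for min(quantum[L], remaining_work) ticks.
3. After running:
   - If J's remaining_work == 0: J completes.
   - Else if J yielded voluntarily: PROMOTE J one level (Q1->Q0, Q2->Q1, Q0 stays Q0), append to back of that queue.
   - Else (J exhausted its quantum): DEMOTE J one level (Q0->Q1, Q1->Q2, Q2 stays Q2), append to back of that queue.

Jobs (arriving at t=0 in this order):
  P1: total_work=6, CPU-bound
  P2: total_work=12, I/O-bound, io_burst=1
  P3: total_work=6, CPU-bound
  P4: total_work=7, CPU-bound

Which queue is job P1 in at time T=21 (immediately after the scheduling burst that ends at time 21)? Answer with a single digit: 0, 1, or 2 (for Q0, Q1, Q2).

Answer: 1

Derivation:
t=0-3: P1@Q0 runs 3, rem=3, quantum used, demote→Q1. Q0=[P2,P3,P4] Q1=[P1] Q2=[]
t=3-4: P2@Q0 runs 1, rem=11, I/O yield, promote→Q0. Q0=[P3,P4,P2] Q1=[P1] Q2=[]
t=4-7: P3@Q0 runs 3, rem=3, quantum used, demote→Q1. Q0=[P4,P2] Q1=[P1,P3] Q2=[]
t=7-10: P4@Q0 runs 3, rem=4, quantum used, demote→Q1. Q0=[P2] Q1=[P1,P3,P4] Q2=[]
t=10-11: P2@Q0 runs 1, rem=10, I/O yield, promote→Q0. Q0=[P2] Q1=[P1,P3,P4] Q2=[]
t=11-12: P2@Q0 runs 1, rem=9, I/O yield, promote→Q0. Q0=[P2] Q1=[P1,P3,P4] Q2=[]
t=12-13: P2@Q0 runs 1, rem=8, I/O yield, promote→Q0. Q0=[P2] Q1=[P1,P3,P4] Q2=[]
t=13-14: P2@Q0 runs 1, rem=7, I/O yield, promote→Q0. Q0=[P2] Q1=[P1,P3,P4] Q2=[]
t=14-15: P2@Q0 runs 1, rem=6, I/O yield, promote→Q0. Q0=[P2] Q1=[P1,P3,P4] Q2=[]
t=15-16: P2@Q0 runs 1, rem=5, I/O yield, promote→Q0. Q0=[P2] Q1=[P1,P3,P4] Q2=[]
t=16-17: P2@Q0 runs 1, rem=4, I/O yield, promote→Q0. Q0=[P2] Q1=[P1,P3,P4] Q2=[]
t=17-18: P2@Q0 runs 1, rem=3, I/O yield, promote→Q0. Q0=[P2] Q1=[P1,P3,P4] Q2=[]
t=18-19: P2@Q0 runs 1, rem=2, I/O yield, promote→Q0. Q0=[P2] Q1=[P1,P3,P4] Q2=[]
t=19-20: P2@Q0 runs 1, rem=1, I/O yield, promote→Q0. Q0=[P2] Q1=[P1,P3,P4] Q2=[]
t=20-21: P2@Q0 runs 1, rem=0, completes. Q0=[] Q1=[P1,P3,P4] Q2=[]
t=21-24: P1@Q1 runs 3, rem=0, completes. Q0=[] Q1=[P3,P4] Q2=[]
t=24-27: P3@Q1 runs 3, rem=0, completes. Q0=[] Q1=[P4] Q2=[]
t=27-31: P4@Q1 runs 4, rem=0, completes. Q0=[] Q1=[] Q2=[]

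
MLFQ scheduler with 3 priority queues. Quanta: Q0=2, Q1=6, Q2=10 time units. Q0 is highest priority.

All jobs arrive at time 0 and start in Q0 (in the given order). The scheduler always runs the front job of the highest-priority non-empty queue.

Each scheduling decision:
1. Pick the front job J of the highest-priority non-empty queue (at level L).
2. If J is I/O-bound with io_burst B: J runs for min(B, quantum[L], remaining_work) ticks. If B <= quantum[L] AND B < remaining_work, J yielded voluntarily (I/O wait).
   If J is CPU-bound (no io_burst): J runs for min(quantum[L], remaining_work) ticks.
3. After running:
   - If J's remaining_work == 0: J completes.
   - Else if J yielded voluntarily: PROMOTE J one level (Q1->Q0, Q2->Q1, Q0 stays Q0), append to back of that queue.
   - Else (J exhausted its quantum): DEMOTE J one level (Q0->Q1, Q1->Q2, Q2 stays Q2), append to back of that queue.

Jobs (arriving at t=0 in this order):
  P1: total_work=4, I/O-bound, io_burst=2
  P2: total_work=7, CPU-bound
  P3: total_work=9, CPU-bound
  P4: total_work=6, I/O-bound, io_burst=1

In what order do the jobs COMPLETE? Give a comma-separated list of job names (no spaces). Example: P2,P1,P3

Answer: P1,P4,P2,P3

Derivation:
t=0-2: P1@Q0 runs 2, rem=2, I/O yield, promote→Q0. Q0=[P2,P3,P4,P1] Q1=[] Q2=[]
t=2-4: P2@Q0 runs 2, rem=5, quantum used, demote→Q1. Q0=[P3,P4,P1] Q1=[P2] Q2=[]
t=4-6: P3@Q0 runs 2, rem=7, quantum used, demote→Q1. Q0=[P4,P1] Q1=[P2,P3] Q2=[]
t=6-7: P4@Q0 runs 1, rem=5, I/O yield, promote→Q0. Q0=[P1,P4] Q1=[P2,P3] Q2=[]
t=7-9: P1@Q0 runs 2, rem=0, completes. Q0=[P4] Q1=[P2,P3] Q2=[]
t=9-10: P4@Q0 runs 1, rem=4, I/O yield, promote→Q0. Q0=[P4] Q1=[P2,P3] Q2=[]
t=10-11: P4@Q0 runs 1, rem=3, I/O yield, promote→Q0. Q0=[P4] Q1=[P2,P3] Q2=[]
t=11-12: P4@Q0 runs 1, rem=2, I/O yield, promote→Q0. Q0=[P4] Q1=[P2,P3] Q2=[]
t=12-13: P4@Q0 runs 1, rem=1, I/O yield, promote→Q0. Q0=[P4] Q1=[P2,P3] Q2=[]
t=13-14: P4@Q0 runs 1, rem=0, completes. Q0=[] Q1=[P2,P3] Q2=[]
t=14-19: P2@Q1 runs 5, rem=0, completes. Q0=[] Q1=[P3] Q2=[]
t=19-25: P3@Q1 runs 6, rem=1, quantum used, demote→Q2. Q0=[] Q1=[] Q2=[P3]
t=25-26: P3@Q2 runs 1, rem=0, completes. Q0=[] Q1=[] Q2=[]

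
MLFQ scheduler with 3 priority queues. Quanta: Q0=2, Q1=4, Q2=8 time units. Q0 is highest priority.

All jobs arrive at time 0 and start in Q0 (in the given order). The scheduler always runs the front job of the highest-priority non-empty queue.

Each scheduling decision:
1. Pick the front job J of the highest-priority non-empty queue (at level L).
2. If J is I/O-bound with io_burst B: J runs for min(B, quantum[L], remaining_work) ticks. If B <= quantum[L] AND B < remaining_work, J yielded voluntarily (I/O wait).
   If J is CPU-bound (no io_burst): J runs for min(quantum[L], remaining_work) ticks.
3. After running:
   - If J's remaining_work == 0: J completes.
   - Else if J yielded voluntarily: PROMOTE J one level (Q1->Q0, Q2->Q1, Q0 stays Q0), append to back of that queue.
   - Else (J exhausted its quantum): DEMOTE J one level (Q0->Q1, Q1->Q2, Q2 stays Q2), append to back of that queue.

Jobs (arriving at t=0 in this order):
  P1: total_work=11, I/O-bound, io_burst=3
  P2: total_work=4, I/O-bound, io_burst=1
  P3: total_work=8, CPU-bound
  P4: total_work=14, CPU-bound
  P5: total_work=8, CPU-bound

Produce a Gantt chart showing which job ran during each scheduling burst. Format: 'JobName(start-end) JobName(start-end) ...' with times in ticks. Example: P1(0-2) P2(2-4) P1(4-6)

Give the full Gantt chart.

Answer: P1(0-2) P2(2-3) P3(3-5) P4(5-7) P5(7-9) P2(9-10) P2(10-11) P2(11-12) P1(12-15) P1(15-17) P3(17-21) P4(21-25) P5(25-29) P1(29-32) P1(32-33) P3(33-35) P4(35-43) P5(43-45)

Derivation:
t=0-2: P1@Q0 runs 2, rem=9, quantum used, demote→Q1. Q0=[P2,P3,P4,P5] Q1=[P1] Q2=[]
t=2-3: P2@Q0 runs 1, rem=3, I/O yield, promote→Q0. Q0=[P3,P4,P5,P2] Q1=[P1] Q2=[]
t=3-5: P3@Q0 runs 2, rem=6, quantum used, demote→Q1. Q0=[P4,P5,P2] Q1=[P1,P3] Q2=[]
t=5-7: P4@Q0 runs 2, rem=12, quantum used, demote→Q1. Q0=[P5,P2] Q1=[P1,P3,P4] Q2=[]
t=7-9: P5@Q0 runs 2, rem=6, quantum used, demote→Q1. Q0=[P2] Q1=[P1,P3,P4,P5] Q2=[]
t=9-10: P2@Q0 runs 1, rem=2, I/O yield, promote→Q0. Q0=[P2] Q1=[P1,P3,P4,P5] Q2=[]
t=10-11: P2@Q0 runs 1, rem=1, I/O yield, promote→Q0. Q0=[P2] Q1=[P1,P3,P4,P5] Q2=[]
t=11-12: P2@Q0 runs 1, rem=0, completes. Q0=[] Q1=[P1,P3,P4,P5] Q2=[]
t=12-15: P1@Q1 runs 3, rem=6, I/O yield, promote→Q0. Q0=[P1] Q1=[P3,P4,P5] Q2=[]
t=15-17: P1@Q0 runs 2, rem=4, quantum used, demote→Q1. Q0=[] Q1=[P3,P4,P5,P1] Q2=[]
t=17-21: P3@Q1 runs 4, rem=2, quantum used, demote→Q2. Q0=[] Q1=[P4,P5,P1] Q2=[P3]
t=21-25: P4@Q1 runs 4, rem=8, quantum used, demote→Q2. Q0=[] Q1=[P5,P1] Q2=[P3,P4]
t=25-29: P5@Q1 runs 4, rem=2, quantum used, demote→Q2. Q0=[] Q1=[P1] Q2=[P3,P4,P5]
t=29-32: P1@Q1 runs 3, rem=1, I/O yield, promote→Q0. Q0=[P1] Q1=[] Q2=[P3,P4,P5]
t=32-33: P1@Q0 runs 1, rem=0, completes. Q0=[] Q1=[] Q2=[P3,P4,P5]
t=33-35: P3@Q2 runs 2, rem=0, completes. Q0=[] Q1=[] Q2=[P4,P5]
t=35-43: P4@Q2 runs 8, rem=0, completes. Q0=[] Q1=[] Q2=[P5]
t=43-45: P5@Q2 runs 2, rem=0, completes. Q0=[] Q1=[] Q2=[]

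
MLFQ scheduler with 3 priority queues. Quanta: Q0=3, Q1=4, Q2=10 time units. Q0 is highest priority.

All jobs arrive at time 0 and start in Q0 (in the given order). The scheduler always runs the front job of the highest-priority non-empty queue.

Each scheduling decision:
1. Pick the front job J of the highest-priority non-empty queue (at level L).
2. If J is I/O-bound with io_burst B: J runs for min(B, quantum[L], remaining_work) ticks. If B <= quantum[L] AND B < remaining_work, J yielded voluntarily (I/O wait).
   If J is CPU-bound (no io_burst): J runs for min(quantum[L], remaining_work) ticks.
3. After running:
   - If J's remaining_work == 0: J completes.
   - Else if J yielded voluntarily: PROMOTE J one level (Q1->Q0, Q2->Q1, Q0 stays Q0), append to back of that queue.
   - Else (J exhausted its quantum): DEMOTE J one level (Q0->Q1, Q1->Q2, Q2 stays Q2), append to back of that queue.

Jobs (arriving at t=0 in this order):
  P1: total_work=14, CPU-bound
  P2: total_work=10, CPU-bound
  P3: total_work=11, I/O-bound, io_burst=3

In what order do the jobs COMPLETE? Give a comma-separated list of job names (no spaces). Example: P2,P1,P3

Answer: P3,P1,P2

Derivation:
t=0-3: P1@Q0 runs 3, rem=11, quantum used, demote→Q1. Q0=[P2,P3] Q1=[P1] Q2=[]
t=3-6: P2@Q0 runs 3, rem=7, quantum used, demote→Q1. Q0=[P3] Q1=[P1,P2] Q2=[]
t=6-9: P3@Q0 runs 3, rem=8, I/O yield, promote→Q0. Q0=[P3] Q1=[P1,P2] Q2=[]
t=9-12: P3@Q0 runs 3, rem=5, I/O yield, promote→Q0. Q0=[P3] Q1=[P1,P2] Q2=[]
t=12-15: P3@Q0 runs 3, rem=2, I/O yield, promote→Q0. Q0=[P3] Q1=[P1,P2] Q2=[]
t=15-17: P3@Q0 runs 2, rem=0, completes. Q0=[] Q1=[P1,P2] Q2=[]
t=17-21: P1@Q1 runs 4, rem=7, quantum used, demote→Q2. Q0=[] Q1=[P2] Q2=[P1]
t=21-25: P2@Q1 runs 4, rem=3, quantum used, demote→Q2. Q0=[] Q1=[] Q2=[P1,P2]
t=25-32: P1@Q2 runs 7, rem=0, completes. Q0=[] Q1=[] Q2=[P2]
t=32-35: P2@Q2 runs 3, rem=0, completes. Q0=[] Q1=[] Q2=[]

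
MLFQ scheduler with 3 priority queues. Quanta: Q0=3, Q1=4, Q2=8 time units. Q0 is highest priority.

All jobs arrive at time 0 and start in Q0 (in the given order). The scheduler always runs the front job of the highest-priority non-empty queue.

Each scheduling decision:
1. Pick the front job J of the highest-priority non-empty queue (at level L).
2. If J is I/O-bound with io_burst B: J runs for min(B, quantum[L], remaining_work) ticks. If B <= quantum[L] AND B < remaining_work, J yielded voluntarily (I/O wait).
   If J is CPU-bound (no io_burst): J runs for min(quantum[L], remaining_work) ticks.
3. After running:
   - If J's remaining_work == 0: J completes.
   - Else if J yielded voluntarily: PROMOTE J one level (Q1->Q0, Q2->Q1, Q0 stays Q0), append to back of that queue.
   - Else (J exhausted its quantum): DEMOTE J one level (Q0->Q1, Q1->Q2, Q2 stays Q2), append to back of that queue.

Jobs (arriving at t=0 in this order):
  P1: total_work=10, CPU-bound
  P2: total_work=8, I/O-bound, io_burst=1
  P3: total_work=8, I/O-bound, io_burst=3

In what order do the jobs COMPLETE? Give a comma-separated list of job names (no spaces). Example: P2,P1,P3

t=0-3: P1@Q0 runs 3, rem=7, quantum used, demote→Q1. Q0=[P2,P3] Q1=[P1] Q2=[]
t=3-4: P2@Q0 runs 1, rem=7, I/O yield, promote→Q0. Q0=[P3,P2] Q1=[P1] Q2=[]
t=4-7: P3@Q0 runs 3, rem=5, I/O yield, promote→Q0. Q0=[P2,P3] Q1=[P1] Q2=[]
t=7-8: P2@Q0 runs 1, rem=6, I/O yield, promote→Q0. Q0=[P3,P2] Q1=[P1] Q2=[]
t=8-11: P3@Q0 runs 3, rem=2, I/O yield, promote→Q0. Q0=[P2,P3] Q1=[P1] Q2=[]
t=11-12: P2@Q0 runs 1, rem=5, I/O yield, promote→Q0. Q0=[P3,P2] Q1=[P1] Q2=[]
t=12-14: P3@Q0 runs 2, rem=0, completes. Q0=[P2] Q1=[P1] Q2=[]
t=14-15: P2@Q0 runs 1, rem=4, I/O yield, promote→Q0. Q0=[P2] Q1=[P1] Q2=[]
t=15-16: P2@Q0 runs 1, rem=3, I/O yield, promote→Q0. Q0=[P2] Q1=[P1] Q2=[]
t=16-17: P2@Q0 runs 1, rem=2, I/O yield, promote→Q0. Q0=[P2] Q1=[P1] Q2=[]
t=17-18: P2@Q0 runs 1, rem=1, I/O yield, promote→Q0. Q0=[P2] Q1=[P1] Q2=[]
t=18-19: P2@Q0 runs 1, rem=0, completes. Q0=[] Q1=[P1] Q2=[]
t=19-23: P1@Q1 runs 4, rem=3, quantum used, demote→Q2. Q0=[] Q1=[] Q2=[P1]
t=23-26: P1@Q2 runs 3, rem=0, completes. Q0=[] Q1=[] Q2=[]

Answer: P3,P2,P1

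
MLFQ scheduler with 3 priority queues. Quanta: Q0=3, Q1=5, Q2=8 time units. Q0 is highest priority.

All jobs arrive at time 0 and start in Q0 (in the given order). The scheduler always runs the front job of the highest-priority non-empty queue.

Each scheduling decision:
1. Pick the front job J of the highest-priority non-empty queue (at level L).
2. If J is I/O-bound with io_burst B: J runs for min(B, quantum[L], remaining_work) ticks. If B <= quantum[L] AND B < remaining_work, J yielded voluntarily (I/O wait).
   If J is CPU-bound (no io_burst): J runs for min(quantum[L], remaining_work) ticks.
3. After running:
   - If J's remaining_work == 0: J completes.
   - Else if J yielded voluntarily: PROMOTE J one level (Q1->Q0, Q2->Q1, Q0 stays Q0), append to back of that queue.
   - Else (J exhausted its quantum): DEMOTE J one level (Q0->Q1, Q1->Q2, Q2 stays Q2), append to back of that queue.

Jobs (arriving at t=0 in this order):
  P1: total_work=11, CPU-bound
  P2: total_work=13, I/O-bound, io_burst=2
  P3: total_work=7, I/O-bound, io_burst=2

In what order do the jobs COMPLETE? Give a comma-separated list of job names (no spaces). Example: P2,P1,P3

Answer: P3,P2,P1

Derivation:
t=0-3: P1@Q0 runs 3, rem=8, quantum used, demote→Q1. Q0=[P2,P3] Q1=[P1] Q2=[]
t=3-5: P2@Q0 runs 2, rem=11, I/O yield, promote→Q0. Q0=[P3,P2] Q1=[P1] Q2=[]
t=5-7: P3@Q0 runs 2, rem=5, I/O yield, promote→Q0. Q0=[P2,P3] Q1=[P1] Q2=[]
t=7-9: P2@Q0 runs 2, rem=9, I/O yield, promote→Q0. Q0=[P3,P2] Q1=[P1] Q2=[]
t=9-11: P3@Q0 runs 2, rem=3, I/O yield, promote→Q0. Q0=[P2,P3] Q1=[P1] Q2=[]
t=11-13: P2@Q0 runs 2, rem=7, I/O yield, promote→Q0. Q0=[P3,P2] Q1=[P1] Q2=[]
t=13-15: P3@Q0 runs 2, rem=1, I/O yield, promote→Q0. Q0=[P2,P3] Q1=[P1] Q2=[]
t=15-17: P2@Q0 runs 2, rem=5, I/O yield, promote→Q0. Q0=[P3,P2] Q1=[P1] Q2=[]
t=17-18: P3@Q0 runs 1, rem=0, completes. Q0=[P2] Q1=[P1] Q2=[]
t=18-20: P2@Q0 runs 2, rem=3, I/O yield, promote→Q0. Q0=[P2] Q1=[P1] Q2=[]
t=20-22: P2@Q0 runs 2, rem=1, I/O yield, promote→Q0. Q0=[P2] Q1=[P1] Q2=[]
t=22-23: P2@Q0 runs 1, rem=0, completes. Q0=[] Q1=[P1] Q2=[]
t=23-28: P1@Q1 runs 5, rem=3, quantum used, demote→Q2. Q0=[] Q1=[] Q2=[P1]
t=28-31: P1@Q2 runs 3, rem=0, completes. Q0=[] Q1=[] Q2=[]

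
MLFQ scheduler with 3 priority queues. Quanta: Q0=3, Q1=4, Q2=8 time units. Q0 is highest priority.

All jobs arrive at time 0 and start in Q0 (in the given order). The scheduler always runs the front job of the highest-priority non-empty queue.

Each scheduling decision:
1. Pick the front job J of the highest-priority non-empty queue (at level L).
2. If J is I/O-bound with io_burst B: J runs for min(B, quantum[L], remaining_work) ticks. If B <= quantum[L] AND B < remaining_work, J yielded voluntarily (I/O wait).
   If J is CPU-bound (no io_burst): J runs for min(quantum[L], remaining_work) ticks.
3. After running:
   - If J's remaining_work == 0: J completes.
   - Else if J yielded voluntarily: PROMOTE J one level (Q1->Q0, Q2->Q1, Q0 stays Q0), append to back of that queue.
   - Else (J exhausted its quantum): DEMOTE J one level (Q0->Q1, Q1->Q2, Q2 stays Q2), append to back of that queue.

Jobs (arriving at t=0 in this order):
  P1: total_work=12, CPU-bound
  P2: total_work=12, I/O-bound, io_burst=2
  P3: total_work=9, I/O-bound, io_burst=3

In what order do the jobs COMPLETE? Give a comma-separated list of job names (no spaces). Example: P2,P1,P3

t=0-3: P1@Q0 runs 3, rem=9, quantum used, demote→Q1. Q0=[P2,P3] Q1=[P1] Q2=[]
t=3-5: P2@Q0 runs 2, rem=10, I/O yield, promote→Q0. Q0=[P3,P2] Q1=[P1] Q2=[]
t=5-8: P3@Q0 runs 3, rem=6, I/O yield, promote→Q0. Q0=[P2,P3] Q1=[P1] Q2=[]
t=8-10: P2@Q0 runs 2, rem=8, I/O yield, promote→Q0. Q0=[P3,P2] Q1=[P1] Q2=[]
t=10-13: P3@Q0 runs 3, rem=3, I/O yield, promote→Q0. Q0=[P2,P3] Q1=[P1] Q2=[]
t=13-15: P2@Q0 runs 2, rem=6, I/O yield, promote→Q0. Q0=[P3,P2] Q1=[P1] Q2=[]
t=15-18: P3@Q0 runs 3, rem=0, completes. Q0=[P2] Q1=[P1] Q2=[]
t=18-20: P2@Q0 runs 2, rem=4, I/O yield, promote→Q0. Q0=[P2] Q1=[P1] Q2=[]
t=20-22: P2@Q0 runs 2, rem=2, I/O yield, promote→Q0. Q0=[P2] Q1=[P1] Q2=[]
t=22-24: P2@Q0 runs 2, rem=0, completes. Q0=[] Q1=[P1] Q2=[]
t=24-28: P1@Q1 runs 4, rem=5, quantum used, demote→Q2. Q0=[] Q1=[] Q2=[P1]
t=28-33: P1@Q2 runs 5, rem=0, completes. Q0=[] Q1=[] Q2=[]

Answer: P3,P2,P1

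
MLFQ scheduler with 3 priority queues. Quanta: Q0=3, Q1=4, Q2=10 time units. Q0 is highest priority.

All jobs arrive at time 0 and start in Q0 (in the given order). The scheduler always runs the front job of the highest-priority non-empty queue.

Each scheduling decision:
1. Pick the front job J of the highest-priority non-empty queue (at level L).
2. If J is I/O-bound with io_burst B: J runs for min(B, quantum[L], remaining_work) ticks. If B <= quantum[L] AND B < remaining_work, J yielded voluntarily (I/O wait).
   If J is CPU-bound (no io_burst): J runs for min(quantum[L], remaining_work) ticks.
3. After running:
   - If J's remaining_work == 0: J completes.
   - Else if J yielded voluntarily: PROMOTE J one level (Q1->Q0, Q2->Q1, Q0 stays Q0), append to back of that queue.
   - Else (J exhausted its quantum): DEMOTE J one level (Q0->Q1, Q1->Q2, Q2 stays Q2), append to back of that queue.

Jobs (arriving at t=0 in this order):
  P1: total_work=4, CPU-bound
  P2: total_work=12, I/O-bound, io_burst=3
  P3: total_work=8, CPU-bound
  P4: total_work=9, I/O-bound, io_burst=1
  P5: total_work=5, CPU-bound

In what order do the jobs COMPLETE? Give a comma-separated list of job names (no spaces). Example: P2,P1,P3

t=0-3: P1@Q0 runs 3, rem=1, quantum used, demote→Q1. Q0=[P2,P3,P4,P5] Q1=[P1] Q2=[]
t=3-6: P2@Q0 runs 3, rem=9, I/O yield, promote→Q0. Q0=[P3,P4,P5,P2] Q1=[P1] Q2=[]
t=6-9: P3@Q0 runs 3, rem=5, quantum used, demote→Q1. Q0=[P4,P5,P2] Q1=[P1,P3] Q2=[]
t=9-10: P4@Q0 runs 1, rem=8, I/O yield, promote→Q0. Q0=[P5,P2,P4] Q1=[P1,P3] Q2=[]
t=10-13: P5@Q0 runs 3, rem=2, quantum used, demote→Q1. Q0=[P2,P4] Q1=[P1,P3,P5] Q2=[]
t=13-16: P2@Q0 runs 3, rem=6, I/O yield, promote→Q0. Q0=[P4,P2] Q1=[P1,P3,P5] Q2=[]
t=16-17: P4@Q0 runs 1, rem=7, I/O yield, promote→Q0. Q0=[P2,P4] Q1=[P1,P3,P5] Q2=[]
t=17-20: P2@Q0 runs 3, rem=3, I/O yield, promote→Q0. Q0=[P4,P2] Q1=[P1,P3,P5] Q2=[]
t=20-21: P4@Q0 runs 1, rem=6, I/O yield, promote→Q0. Q0=[P2,P4] Q1=[P1,P3,P5] Q2=[]
t=21-24: P2@Q0 runs 3, rem=0, completes. Q0=[P4] Q1=[P1,P3,P5] Q2=[]
t=24-25: P4@Q0 runs 1, rem=5, I/O yield, promote→Q0. Q0=[P4] Q1=[P1,P3,P5] Q2=[]
t=25-26: P4@Q0 runs 1, rem=4, I/O yield, promote→Q0. Q0=[P4] Q1=[P1,P3,P5] Q2=[]
t=26-27: P4@Q0 runs 1, rem=3, I/O yield, promote→Q0. Q0=[P4] Q1=[P1,P3,P5] Q2=[]
t=27-28: P4@Q0 runs 1, rem=2, I/O yield, promote→Q0. Q0=[P4] Q1=[P1,P3,P5] Q2=[]
t=28-29: P4@Q0 runs 1, rem=1, I/O yield, promote→Q0. Q0=[P4] Q1=[P1,P3,P5] Q2=[]
t=29-30: P4@Q0 runs 1, rem=0, completes. Q0=[] Q1=[P1,P3,P5] Q2=[]
t=30-31: P1@Q1 runs 1, rem=0, completes. Q0=[] Q1=[P3,P5] Q2=[]
t=31-35: P3@Q1 runs 4, rem=1, quantum used, demote→Q2. Q0=[] Q1=[P5] Q2=[P3]
t=35-37: P5@Q1 runs 2, rem=0, completes. Q0=[] Q1=[] Q2=[P3]
t=37-38: P3@Q2 runs 1, rem=0, completes. Q0=[] Q1=[] Q2=[]

Answer: P2,P4,P1,P5,P3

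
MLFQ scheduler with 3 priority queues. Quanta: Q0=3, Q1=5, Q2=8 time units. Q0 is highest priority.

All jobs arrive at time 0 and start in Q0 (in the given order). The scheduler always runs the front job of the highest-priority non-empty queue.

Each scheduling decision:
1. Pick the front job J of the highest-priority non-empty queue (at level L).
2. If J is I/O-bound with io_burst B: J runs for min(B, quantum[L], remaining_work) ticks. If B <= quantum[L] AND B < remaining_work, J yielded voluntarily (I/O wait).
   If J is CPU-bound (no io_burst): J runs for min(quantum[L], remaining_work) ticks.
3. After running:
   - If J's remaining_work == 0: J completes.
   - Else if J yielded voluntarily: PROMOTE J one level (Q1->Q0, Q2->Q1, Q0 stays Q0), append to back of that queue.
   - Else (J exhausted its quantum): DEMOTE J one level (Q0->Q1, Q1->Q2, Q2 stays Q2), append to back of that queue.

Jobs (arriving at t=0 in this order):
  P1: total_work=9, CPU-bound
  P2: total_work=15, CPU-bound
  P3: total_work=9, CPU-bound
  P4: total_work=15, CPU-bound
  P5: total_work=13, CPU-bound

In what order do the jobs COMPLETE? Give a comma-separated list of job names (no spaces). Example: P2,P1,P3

Answer: P1,P2,P3,P4,P5

Derivation:
t=0-3: P1@Q0 runs 3, rem=6, quantum used, demote→Q1. Q0=[P2,P3,P4,P5] Q1=[P1] Q2=[]
t=3-6: P2@Q0 runs 3, rem=12, quantum used, demote→Q1. Q0=[P3,P4,P5] Q1=[P1,P2] Q2=[]
t=6-9: P3@Q0 runs 3, rem=6, quantum used, demote→Q1. Q0=[P4,P5] Q1=[P1,P2,P3] Q2=[]
t=9-12: P4@Q0 runs 3, rem=12, quantum used, demote→Q1. Q0=[P5] Q1=[P1,P2,P3,P4] Q2=[]
t=12-15: P5@Q0 runs 3, rem=10, quantum used, demote→Q1. Q0=[] Q1=[P1,P2,P3,P4,P5] Q2=[]
t=15-20: P1@Q1 runs 5, rem=1, quantum used, demote→Q2. Q0=[] Q1=[P2,P3,P4,P5] Q2=[P1]
t=20-25: P2@Q1 runs 5, rem=7, quantum used, demote→Q2. Q0=[] Q1=[P3,P4,P5] Q2=[P1,P2]
t=25-30: P3@Q1 runs 5, rem=1, quantum used, demote→Q2. Q0=[] Q1=[P4,P5] Q2=[P1,P2,P3]
t=30-35: P4@Q1 runs 5, rem=7, quantum used, demote→Q2. Q0=[] Q1=[P5] Q2=[P1,P2,P3,P4]
t=35-40: P5@Q1 runs 5, rem=5, quantum used, demote→Q2. Q0=[] Q1=[] Q2=[P1,P2,P3,P4,P5]
t=40-41: P1@Q2 runs 1, rem=0, completes. Q0=[] Q1=[] Q2=[P2,P3,P4,P5]
t=41-48: P2@Q2 runs 7, rem=0, completes. Q0=[] Q1=[] Q2=[P3,P4,P5]
t=48-49: P3@Q2 runs 1, rem=0, completes. Q0=[] Q1=[] Q2=[P4,P5]
t=49-56: P4@Q2 runs 7, rem=0, completes. Q0=[] Q1=[] Q2=[P5]
t=56-61: P5@Q2 runs 5, rem=0, completes. Q0=[] Q1=[] Q2=[]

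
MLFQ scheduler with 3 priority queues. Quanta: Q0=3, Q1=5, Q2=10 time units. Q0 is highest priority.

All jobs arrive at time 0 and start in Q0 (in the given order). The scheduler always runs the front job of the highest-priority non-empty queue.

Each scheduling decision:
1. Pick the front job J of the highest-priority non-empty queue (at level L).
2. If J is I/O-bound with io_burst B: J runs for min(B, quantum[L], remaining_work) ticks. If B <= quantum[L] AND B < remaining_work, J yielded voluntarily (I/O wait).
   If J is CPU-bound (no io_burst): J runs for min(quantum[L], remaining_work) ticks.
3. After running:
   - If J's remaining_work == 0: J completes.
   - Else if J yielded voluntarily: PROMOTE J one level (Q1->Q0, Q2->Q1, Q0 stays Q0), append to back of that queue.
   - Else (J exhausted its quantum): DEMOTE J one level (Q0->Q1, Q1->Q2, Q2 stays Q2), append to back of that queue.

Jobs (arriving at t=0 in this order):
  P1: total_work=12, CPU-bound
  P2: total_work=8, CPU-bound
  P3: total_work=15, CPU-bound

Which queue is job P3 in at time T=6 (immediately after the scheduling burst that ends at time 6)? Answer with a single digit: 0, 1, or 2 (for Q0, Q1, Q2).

Answer: 0

Derivation:
t=0-3: P1@Q0 runs 3, rem=9, quantum used, demote→Q1. Q0=[P2,P3] Q1=[P1] Q2=[]
t=3-6: P2@Q0 runs 3, rem=5, quantum used, demote→Q1. Q0=[P3] Q1=[P1,P2] Q2=[]
t=6-9: P3@Q0 runs 3, rem=12, quantum used, demote→Q1. Q0=[] Q1=[P1,P2,P3] Q2=[]
t=9-14: P1@Q1 runs 5, rem=4, quantum used, demote→Q2. Q0=[] Q1=[P2,P3] Q2=[P1]
t=14-19: P2@Q1 runs 5, rem=0, completes. Q0=[] Q1=[P3] Q2=[P1]
t=19-24: P3@Q1 runs 5, rem=7, quantum used, demote→Q2. Q0=[] Q1=[] Q2=[P1,P3]
t=24-28: P1@Q2 runs 4, rem=0, completes. Q0=[] Q1=[] Q2=[P3]
t=28-35: P3@Q2 runs 7, rem=0, completes. Q0=[] Q1=[] Q2=[]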